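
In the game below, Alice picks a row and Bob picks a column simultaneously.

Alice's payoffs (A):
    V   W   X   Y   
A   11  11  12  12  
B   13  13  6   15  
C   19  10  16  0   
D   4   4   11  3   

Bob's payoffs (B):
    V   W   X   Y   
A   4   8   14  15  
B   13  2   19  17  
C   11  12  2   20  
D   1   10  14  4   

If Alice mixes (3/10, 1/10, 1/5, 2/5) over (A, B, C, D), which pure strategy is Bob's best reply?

Compute Bob's expected payoff from each pure strategy against the given mix.
V: (3/10)·4 + (1/10)·13 + (1/5)·11 + (2/5)·1 = 51/10
W: (3/10)·8 + (1/10)·2 + (1/5)·12 + (2/5)·10 = 9
X: (3/10)·14 + (1/10)·19 + (1/5)·2 + (2/5)·14 = 121/10
Y: (3/10)·15 + (1/10)·17 + (1/5)·20 + (2/5)·4 = 59/5
Highest expected payoff is 121/10, from X.

X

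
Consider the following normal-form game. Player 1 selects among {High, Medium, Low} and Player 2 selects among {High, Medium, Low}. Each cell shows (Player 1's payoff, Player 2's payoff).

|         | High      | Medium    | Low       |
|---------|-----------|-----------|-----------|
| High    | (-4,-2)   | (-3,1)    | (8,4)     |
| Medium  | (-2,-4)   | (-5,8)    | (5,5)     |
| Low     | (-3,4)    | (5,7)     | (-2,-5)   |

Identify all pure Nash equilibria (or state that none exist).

(High, Low) and (Low, Medium)

Check mutual best responses: a cell is a NE iff neither player can gain by unilaterally deviating.
Player 1's best responses — vs High: Medium (payoff -2); vs Medium: Low (payoff 5); vs Low: High (payoff 8).
Player 2's best responses — vs High: Low (payoff 4); vs Medium: Medium (payoff 8); vs Low: Medium (payoff 7).
Mutual best responses occur at (High, Low) and (Low, Medium); at each, neither player gains by switching.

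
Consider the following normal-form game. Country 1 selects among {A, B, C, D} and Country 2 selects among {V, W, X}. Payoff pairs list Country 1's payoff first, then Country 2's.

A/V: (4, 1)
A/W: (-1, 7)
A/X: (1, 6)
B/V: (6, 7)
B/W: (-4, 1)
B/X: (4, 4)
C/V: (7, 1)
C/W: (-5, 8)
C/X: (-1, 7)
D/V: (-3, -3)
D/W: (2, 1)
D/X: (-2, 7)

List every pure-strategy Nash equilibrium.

Find each player's best response to every opponent strategy; NE are the intersections.
Country 1's best responses — vs V: C (payoff 7); vs W: D (payoff 2); vs X: B (payoff 4).
Country 2's best responses — vs A: W (payoff 7); vs B: V (payoff 7); vs C: W (payoff 8); vs D: X (payoff 7).
No cell has both players best-responding. For instance, Country 1's best reply to W is D, but against D Country 2 prefers X over W.

None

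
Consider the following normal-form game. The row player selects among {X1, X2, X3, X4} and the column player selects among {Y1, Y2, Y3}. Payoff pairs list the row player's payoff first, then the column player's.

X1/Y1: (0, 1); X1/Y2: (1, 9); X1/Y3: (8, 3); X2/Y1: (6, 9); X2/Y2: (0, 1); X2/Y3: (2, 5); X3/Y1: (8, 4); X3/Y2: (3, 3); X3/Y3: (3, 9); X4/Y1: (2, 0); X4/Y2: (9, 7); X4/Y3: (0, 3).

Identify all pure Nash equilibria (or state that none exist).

(X4, Y2)

A profile is a Nash equilibrium when each player is best-responding to the other.
The row player's best responses — vs Y1: X3 (payoff 8); vs Y2: X4 (payoff 9); vs Y3: X1 (payoff 8).
The column player's best responses — vs X1: Y2 (payoff 9); vs X2: Y1 (payoff 9); vs X3: Y3 (payoff 9); vs X4: Y2 (payoff 7).
The only mutual best response is (X4, Y2); neither player gains by switching there.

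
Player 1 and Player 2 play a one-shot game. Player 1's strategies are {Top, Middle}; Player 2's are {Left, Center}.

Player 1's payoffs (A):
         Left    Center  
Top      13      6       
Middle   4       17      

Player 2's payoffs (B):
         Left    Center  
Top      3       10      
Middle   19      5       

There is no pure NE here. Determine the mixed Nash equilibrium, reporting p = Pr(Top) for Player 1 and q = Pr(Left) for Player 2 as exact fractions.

p = 2/3, q = 11/20

In a mixed NE each player is indifferent between their pure strategies, so the opponent's mix sets the indifference.
Player 2 indifferent between Left and Center: p·3 + (1−p)·19 = p·10 + (1−p)·5 ⟹ 19 + (-16)p = 5 + 5p ⟹ p = 2/3.
Player 1 indifferent between Top and Middle: q·13 + (1−q)·6 = q·4 + (1−q)·17 ⟹ 6 + 7q = 17 + (-13)q ⟹ q = 11/20.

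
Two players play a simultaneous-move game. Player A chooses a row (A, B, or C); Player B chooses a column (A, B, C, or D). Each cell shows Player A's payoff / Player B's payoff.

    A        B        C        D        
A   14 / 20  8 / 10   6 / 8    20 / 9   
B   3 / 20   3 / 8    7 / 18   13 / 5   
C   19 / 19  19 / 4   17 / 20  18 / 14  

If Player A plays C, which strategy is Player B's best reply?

C

With Player A fixed at C, Player B's payoffs are: A → 19, B → 4, C → 20, D → 14.
The maximum is 20, achieved by C.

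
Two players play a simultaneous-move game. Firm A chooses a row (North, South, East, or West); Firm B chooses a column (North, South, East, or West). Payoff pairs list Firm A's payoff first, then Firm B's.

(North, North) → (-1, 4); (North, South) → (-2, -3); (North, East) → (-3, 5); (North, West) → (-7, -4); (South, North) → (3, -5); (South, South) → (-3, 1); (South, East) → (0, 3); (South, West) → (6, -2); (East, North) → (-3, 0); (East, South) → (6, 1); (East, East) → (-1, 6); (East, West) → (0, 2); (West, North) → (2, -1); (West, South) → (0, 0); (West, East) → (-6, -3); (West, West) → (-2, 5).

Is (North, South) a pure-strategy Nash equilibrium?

No

Holding Firm B at South: Firm A gets -2 from North but could get 6 by switching to East. Firm A has a profitable deviation.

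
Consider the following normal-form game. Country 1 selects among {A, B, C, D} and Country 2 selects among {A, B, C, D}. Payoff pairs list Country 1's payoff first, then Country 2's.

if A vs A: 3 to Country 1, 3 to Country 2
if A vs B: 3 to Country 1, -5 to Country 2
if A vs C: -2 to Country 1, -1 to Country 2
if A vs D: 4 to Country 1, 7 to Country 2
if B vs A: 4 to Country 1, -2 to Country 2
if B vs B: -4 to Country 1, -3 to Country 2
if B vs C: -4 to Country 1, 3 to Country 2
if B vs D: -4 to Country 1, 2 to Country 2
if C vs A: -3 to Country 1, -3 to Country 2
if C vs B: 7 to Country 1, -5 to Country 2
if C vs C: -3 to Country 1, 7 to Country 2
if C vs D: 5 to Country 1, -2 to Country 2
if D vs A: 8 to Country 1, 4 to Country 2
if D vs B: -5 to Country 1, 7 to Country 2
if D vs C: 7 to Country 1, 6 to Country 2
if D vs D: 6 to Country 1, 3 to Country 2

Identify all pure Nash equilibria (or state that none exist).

Check mutual best responses: a cell is a NE iff neither player can gain by unilaterally deviating.
Country 1's best responses — vs A: D (payoff 8); vs B: C (payoff 7); vs C: D (payoff 7); vs D: D (payoff 6).
Country 2's best responses — vs A: D (payoff 7); vs B: C (payoff 3); vs C: C (payoff 7); vs D: B (payoff 7).
No cell has both players best-responding. For instance, Country 1's best reply to B is C, but against C Country 2 prefers C over B.

There is no pure-strategy Nash equilibrium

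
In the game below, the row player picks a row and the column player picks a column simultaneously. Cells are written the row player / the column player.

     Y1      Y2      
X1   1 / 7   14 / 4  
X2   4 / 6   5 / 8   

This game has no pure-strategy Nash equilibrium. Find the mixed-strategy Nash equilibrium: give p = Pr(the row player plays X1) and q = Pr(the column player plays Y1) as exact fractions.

p = 2/5, q = 3/4

Each player's mixing probability is pinned down by making the *other* player indifferent.
The column player indifferent between Y1 and Y2: p·7 + (1−p)·6 = p·4 + (1−p)·8 ⟹ 6 + 1p = 8 + (-4)p ⟹ p = 2/5.
The row player indifferent between X1 and X2: q·1 + (1−q)·14 = q·4 + (1−q)·5 ⟹ 14 + (-13)q = 5 + (-1)q ⟹ q = 3/4.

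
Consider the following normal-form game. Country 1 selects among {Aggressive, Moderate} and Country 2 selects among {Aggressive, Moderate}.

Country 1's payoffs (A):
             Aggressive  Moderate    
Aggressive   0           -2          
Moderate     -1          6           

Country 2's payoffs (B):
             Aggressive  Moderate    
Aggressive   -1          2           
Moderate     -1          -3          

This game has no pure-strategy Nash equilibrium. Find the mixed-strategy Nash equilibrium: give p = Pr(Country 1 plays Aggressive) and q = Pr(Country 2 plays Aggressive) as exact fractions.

Each player's mixing probability is pinned down by making the *other* player indifferent.
Country 2 indifferent between Aggressive and Moderate: p·(-1) + (1−p)·(-1) = p·2 + (1−p)·(-3) ⟹ (-1) + 0p = (-3) + 5p ⟹ p = 2/5.
Country 1 indifferent between Aggressive and Moderate: q·0 + (1−q)·(-2) = q·(-1) + (1−q)·6 ⟹ (-2) + 2q = 6 + (-7)q ⟹ q = 8/9.

p = 2/5, q = 8/9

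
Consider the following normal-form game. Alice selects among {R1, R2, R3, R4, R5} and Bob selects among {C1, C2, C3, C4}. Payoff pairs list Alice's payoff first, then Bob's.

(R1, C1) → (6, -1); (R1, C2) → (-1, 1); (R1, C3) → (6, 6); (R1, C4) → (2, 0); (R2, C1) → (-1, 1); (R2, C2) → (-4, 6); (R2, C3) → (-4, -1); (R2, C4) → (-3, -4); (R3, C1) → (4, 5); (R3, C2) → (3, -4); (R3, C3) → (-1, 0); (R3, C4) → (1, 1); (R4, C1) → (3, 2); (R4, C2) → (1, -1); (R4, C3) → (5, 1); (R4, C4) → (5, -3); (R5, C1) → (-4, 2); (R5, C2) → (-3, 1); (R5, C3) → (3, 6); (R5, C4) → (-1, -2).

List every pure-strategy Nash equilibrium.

A profile is a Nash equilibrium when each player is best-responding to the other.
Alice's best responses — vs C1: R1 (payoff 6); vs C2: R3 (payoff 3); vs C3: R1 (payoff 6); vs C4: R4 (payoff 5).
Bob's best responses — vs R1: C3 (payoff 6); vs R2: C2 (payoff 6); vs R3: C1 (payoff 5); vs R4: C1 (payoff 2); vs R5: C3 (payoff 6).
The only mutual best response is (R1, C3); neither player gains by switching there.

(R1, C3)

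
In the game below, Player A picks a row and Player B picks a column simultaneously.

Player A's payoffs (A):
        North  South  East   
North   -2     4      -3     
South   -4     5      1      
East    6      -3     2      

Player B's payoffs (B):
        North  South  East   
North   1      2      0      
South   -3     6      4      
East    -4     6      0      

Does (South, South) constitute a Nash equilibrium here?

Yes

Holding Player B at South: Player A gets 5 from South, versus 4 from North, -3 from East. No profitable deviation for Player A.
Holding Player A at South: Player B gets 6 from South, versus -3 from North, 4 from East. No profitable deviation for Player B either.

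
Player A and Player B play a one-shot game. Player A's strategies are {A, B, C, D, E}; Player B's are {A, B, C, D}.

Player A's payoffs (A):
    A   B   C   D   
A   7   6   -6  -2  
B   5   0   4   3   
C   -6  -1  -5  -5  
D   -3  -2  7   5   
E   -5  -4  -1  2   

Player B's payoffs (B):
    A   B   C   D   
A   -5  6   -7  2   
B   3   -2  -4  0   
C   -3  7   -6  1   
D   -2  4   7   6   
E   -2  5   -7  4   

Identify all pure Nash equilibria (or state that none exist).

(A, B) and (D, C)

A profile is a Nash equilibrium when each player is best-responding to the other.
Player A's best responses — vs A: A (payoff 7); vs B: A (payoff 6); vs C: D (payoff 7); vs D: D (payoff 5).
Player B's best responses — vs A: B (payoff 6); vs B: A (payoff 3); vs C: B (payoff 7); vs D: C (payoff 7); vs E: B (payoff 5).
Mutual best responses occur at (A, B) and (D, C); at each, neither player gains by switching.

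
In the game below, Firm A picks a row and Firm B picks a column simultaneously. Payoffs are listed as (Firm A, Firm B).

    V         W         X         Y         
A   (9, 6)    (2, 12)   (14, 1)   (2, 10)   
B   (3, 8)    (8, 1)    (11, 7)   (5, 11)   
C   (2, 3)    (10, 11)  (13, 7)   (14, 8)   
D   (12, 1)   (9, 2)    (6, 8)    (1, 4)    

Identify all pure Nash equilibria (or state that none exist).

(C, W)

Find each player's best response to every opponent strategy; NE are the intersections.
Firm A's best responses — vs V: D (payoff 12); vs W: C (payoff 10); vs X: A (payoff 14); vs Y: C (payoff 14).
Firm B's best responses — vs A: W (payoff 12); vs B: Y (payoff 11); vs C: W (payoff 11); vs D: X (payoff 8).
The only mutual best response is (C, W); neither player gains by switching there.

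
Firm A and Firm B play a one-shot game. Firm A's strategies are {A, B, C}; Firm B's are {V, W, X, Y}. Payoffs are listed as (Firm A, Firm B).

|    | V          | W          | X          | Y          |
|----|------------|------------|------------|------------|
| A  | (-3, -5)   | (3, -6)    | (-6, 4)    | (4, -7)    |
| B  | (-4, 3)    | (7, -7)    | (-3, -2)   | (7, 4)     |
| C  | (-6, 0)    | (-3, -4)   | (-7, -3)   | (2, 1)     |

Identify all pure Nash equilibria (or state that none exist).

(B, Y)

Check mutual best responses: a cell is a NE iff neither player can gain by unilaterally deviating.
Firm A's best responses — vs V: A (payoff -3); vs W: B (payoff 7); vs X: B (payoff -3); vs Y: B (payoff 7).
Firm B's best responses — vs A: X (payoff 4); vs B: Y (payoff 4); vs C: Y (payoff 1).
The only mutual best response is (B, Y); neither player gains by switching there.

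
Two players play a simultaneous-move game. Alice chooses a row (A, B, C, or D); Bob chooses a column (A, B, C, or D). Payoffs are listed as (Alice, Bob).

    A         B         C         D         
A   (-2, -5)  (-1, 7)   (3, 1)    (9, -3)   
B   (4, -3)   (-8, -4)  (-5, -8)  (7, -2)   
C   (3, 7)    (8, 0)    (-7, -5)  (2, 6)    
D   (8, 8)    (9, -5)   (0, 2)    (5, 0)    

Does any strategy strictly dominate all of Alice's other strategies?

None

Check whether one of Alice's strategies beats all alternatives regardless of what the opponent does.
A is not dominant: against A, B gives 4 > -2.
B is not dominant: against A, D gives 8 > 4.
C is not dominant: against A, B gives 4 > 3.
D is not dominant: against C, A gives 3 > 0.
No single strategy is best against every opponent action.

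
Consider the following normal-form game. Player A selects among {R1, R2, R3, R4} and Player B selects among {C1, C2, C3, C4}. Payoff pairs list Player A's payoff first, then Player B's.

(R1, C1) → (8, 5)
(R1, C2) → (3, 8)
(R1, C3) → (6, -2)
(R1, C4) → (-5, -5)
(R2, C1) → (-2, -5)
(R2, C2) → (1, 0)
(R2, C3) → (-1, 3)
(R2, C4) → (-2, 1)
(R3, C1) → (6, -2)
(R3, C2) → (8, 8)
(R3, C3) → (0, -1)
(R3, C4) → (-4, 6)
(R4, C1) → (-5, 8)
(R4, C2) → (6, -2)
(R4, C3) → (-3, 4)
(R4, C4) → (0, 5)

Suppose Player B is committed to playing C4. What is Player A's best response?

R4

With Player B fixed at C4, Player A's payoffs are: R1 → -5, R2 → -2, R3 → -4, R4 → 0.
The maximum is 0, achieved by R4.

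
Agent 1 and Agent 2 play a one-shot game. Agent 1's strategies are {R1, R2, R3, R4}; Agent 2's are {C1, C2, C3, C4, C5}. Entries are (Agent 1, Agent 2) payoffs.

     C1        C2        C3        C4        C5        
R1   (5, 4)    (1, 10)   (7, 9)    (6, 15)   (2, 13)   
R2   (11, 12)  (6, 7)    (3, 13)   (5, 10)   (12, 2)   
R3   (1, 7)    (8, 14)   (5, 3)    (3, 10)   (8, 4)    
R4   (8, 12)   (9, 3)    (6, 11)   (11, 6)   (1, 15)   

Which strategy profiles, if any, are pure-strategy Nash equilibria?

Find each player's best response to every opponent strategy; NE are the intersections.
Agent 1's best responses — vs C1: R2 (payoff 11); vs C2: R4 (payoff 9); vs C3: R1 (payoff 7); vs C4: R4 (payoff 11); vs C5: R2 (payoff 12).
Agent 2's best responses — vs R1: C4 (payoff 15); vs R2: C3 (payoff 13); vs R3: C2 (payoff 14); vs R4: C5 (payoff 15).
No cell has both players best-responding. For instance, Agent 1's best reply to C4 is R4, but against R4 Agent 2 prefers C5 over C4.

No pure-strategy Nash equilibrium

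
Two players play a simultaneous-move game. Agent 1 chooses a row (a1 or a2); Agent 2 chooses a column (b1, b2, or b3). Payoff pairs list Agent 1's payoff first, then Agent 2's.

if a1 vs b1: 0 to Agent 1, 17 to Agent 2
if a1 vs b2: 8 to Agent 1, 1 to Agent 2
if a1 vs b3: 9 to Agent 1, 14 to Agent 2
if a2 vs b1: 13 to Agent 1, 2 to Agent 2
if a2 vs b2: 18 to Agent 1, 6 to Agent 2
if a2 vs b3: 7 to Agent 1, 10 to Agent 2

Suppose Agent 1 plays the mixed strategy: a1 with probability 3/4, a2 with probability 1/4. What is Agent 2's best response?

b1

Agent 2's best reply maximizes expected payoff against the mix.
b1: (3/4)·17 + (1/4)·2 = 53/4
b2: (3/4)·1 + (1/4)·6 = 9/4
b3: (3/4)·14 + (1/4)·10 = 13
Highest expected payoff is 53/4, from b1.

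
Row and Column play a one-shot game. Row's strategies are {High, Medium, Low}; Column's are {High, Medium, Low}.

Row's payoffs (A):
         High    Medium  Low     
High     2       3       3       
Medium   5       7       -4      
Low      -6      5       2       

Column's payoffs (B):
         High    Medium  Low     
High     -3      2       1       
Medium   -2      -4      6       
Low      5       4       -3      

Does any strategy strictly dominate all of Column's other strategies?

None

A strategy is strictly dominant if it gives Column a strictly higher payoff than every other strategy, against every choice by the opponent.
High is not dominant: against High, Medium gives 2 > -3.
Medium is not dominant: against Medium, High gives -2 > -4.
Low is not dominant: against High, Medium gives 2 > 1.
No single strategy is best against every opponent action.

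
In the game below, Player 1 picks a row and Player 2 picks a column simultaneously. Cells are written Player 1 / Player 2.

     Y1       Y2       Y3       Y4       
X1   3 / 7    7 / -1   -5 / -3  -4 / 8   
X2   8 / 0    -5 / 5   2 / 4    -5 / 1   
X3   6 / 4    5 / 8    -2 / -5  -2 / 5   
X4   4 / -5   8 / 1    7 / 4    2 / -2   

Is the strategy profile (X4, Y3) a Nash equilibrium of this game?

Holding Player 2 at Y3: Player 1 gets 7 from X4, versus -5 from X1, 2 from X2, -2 from X3. No profitable deviation for Player 1.
Holding Player 1 at X4: Player 2 gets 4 from Y3, versus -5 from Y1, 1 from Y2, -2 from Y4. No profitable deviation for Player 2 either.

Yes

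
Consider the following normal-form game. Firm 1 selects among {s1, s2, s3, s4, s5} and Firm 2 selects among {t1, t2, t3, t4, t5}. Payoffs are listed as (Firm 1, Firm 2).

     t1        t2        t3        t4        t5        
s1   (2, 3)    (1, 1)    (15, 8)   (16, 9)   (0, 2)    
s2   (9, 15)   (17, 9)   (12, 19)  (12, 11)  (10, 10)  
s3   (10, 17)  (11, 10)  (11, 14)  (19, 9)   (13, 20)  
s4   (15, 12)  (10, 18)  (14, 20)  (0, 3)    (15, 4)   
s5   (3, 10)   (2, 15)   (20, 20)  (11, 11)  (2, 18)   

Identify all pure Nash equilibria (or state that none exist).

Check mutual best responses: a cell is a NE iff neither player can gain by unilaterally deviating.
Firm 1's best responses — vs t1: s4 (payoff 15); vs t2: s2 (payoff 17); vs t3: s5 (payoff 20); vs t4: s3 (payoff 19); vs t5: s4 (payoff 15).
Firm 2's best responses — vs s1: t4 (payoff 9); vs s2: t3 (payoff 19); vs s3: t5 (payoff 20); vs s4: t3 (payoff 20); vs s5: t3 (payoff 20).
The only mutual best response is (s5, t3); neither player gains by switching there.

(s5, t3)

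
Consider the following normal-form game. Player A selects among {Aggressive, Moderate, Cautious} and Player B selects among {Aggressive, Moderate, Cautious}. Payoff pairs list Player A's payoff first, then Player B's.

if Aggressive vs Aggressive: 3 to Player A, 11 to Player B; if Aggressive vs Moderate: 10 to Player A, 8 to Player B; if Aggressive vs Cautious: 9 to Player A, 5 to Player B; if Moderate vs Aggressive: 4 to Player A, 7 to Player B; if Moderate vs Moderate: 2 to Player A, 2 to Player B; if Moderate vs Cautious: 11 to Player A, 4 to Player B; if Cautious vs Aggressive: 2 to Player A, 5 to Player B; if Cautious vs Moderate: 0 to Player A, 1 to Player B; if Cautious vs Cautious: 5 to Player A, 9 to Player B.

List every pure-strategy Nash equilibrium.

Find each player's best response to every opponent strategy; NE are the intersections.
Player A's best responses — vs Aggressive: Moderate (payoff 4); vs Moderate: Aggressive (payoff 10); vs Cautious: Moderate (payoff 11).
Player B's best responses — vs Aggressive: Aggressive (payoff 11); vs Moderate: Aggressive (payoff 7); vs Cautious: Cautious (payoff 9).
The only mutual best response is (Moderate, Aggressive); neither player gains by switching there.

(Moderate, Aggressive)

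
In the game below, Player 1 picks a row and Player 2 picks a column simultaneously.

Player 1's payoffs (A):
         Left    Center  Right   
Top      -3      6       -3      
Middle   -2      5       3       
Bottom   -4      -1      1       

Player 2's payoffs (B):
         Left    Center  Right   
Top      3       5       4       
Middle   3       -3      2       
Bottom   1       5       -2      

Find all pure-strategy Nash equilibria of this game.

Check mutual best responses: a cell is a NE iff neither player can gain by unilaterally deviating.
Player 1's best responses — vs Left: Middle (payoff -2); vs Center: Top (payoff 6); vs Right: Middle (payoff 3).
Player 2's best responses — vs Top: Center (payoff 5); vs Middle: Left (payoff 3); vs Bottom: Center (payoff 5).
Mutual best responses occur at (Top, Center) and (Middle, Left); at each, neither player gains by switching.

(Top, Center) and (Middle, Left)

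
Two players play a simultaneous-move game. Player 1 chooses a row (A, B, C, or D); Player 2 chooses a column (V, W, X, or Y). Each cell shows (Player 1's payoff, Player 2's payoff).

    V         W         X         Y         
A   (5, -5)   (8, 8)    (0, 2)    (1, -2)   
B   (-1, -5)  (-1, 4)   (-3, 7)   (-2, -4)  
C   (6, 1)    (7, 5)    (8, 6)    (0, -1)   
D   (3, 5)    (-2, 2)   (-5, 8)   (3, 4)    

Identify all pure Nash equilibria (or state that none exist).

(A, W) and (C, X)

Find each player's best response to every opponent strategy; NE are the intersections.
Player 1's best responses — vs V: C (payoff 6); vs W: A (payoff 8); vs X: C (payoff 8); vs Y: D (payoff 3).
Player 2's best responses — vs A: W (payoff 8); vs B: X (payoff 7); vs C: X (payoff 6); vs D: X (payoff 8).
Mutual best responses occur at (A, W) and (C, X); at each, neither player gains by switching.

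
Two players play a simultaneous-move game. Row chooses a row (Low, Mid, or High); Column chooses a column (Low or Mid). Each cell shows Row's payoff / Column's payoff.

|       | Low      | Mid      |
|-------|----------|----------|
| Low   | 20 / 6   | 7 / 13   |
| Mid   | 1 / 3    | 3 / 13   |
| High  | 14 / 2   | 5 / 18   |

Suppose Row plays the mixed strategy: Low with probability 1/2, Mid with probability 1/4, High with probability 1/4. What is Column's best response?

Mid

Column's best reply maximizes expected payoff against the mix.
Low: (1/2)·6 + (1/4)·3 + (1/4)·2 = 17/4
Mid: (1/2)·13 + (1/4)·13 + (1/4)·18 = 57/4
Highest expected payoff is 57/4, from Mid.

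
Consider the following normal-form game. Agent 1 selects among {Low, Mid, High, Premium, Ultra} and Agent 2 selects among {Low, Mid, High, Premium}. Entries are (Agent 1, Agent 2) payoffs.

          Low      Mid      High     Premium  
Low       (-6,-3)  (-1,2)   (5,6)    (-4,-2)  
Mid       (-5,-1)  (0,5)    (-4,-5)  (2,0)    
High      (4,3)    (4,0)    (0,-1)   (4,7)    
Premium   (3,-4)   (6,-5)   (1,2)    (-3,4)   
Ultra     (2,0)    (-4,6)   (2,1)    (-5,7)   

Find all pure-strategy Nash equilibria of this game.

(Low, High) and (High, Premium)

Check mutual best responses: a cell is a NE iff neither player can gain by unilaterally deviating.
Agent 1's best responses — vs Low: High (payoff 4); vs Mid: Premium (payoff 6); vs High: Low (payoff 5); vs Premium: High (payoff 4).
Agent 2's best responses — vs Low: High (payoff 6); vs Mid: Mid (payoff 5); vs High: Premium (payoff 7); vs Premium: Premium (payoff 4); vs Ultra: Premium (payoff 7).
Mutual best responses occur at (Low, High) and (High, Premium); at each, neither player gains by switching.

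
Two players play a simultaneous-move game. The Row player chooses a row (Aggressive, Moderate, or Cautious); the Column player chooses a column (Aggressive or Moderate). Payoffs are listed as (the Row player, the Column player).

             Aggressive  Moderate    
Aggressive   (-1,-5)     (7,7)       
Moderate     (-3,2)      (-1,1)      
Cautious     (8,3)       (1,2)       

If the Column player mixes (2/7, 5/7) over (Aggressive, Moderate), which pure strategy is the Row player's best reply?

Aggressive

The Row player's best reply maximizes expected payoff against the mix.
Aggressive: (2/7)·(-1) + (5/7)·7 = 33/7
Moderate: (2/7)·(-3) + (5/7)·(-1) = -11/7
Cautious: (2/7)·8 + (5/7)·1 = 3
Highest expected payoff is 33/7, from Aggressive.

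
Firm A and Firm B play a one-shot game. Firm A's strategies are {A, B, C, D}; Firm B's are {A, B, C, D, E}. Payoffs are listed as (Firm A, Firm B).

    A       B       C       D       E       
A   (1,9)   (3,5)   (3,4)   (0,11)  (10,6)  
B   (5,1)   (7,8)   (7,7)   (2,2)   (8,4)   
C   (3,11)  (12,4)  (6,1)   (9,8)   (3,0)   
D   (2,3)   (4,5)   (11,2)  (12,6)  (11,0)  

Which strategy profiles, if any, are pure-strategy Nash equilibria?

(D, D)

A profile is a Nash equilibrium when each player is best-responding to the other.
Firm A's best responses — vs A: B (payoff 5); vs B: C (payoff 12); vs C: D (payoff 11); vs D: D (payoff 12); vs E: D (payoff 11).
Firm B's best responses — vs A: D (payoff 11); vs B: B (payoff 8); vs C: A (payoff 11); vs D: D (payoff 6).
The only mutual best response is (D, D); neither player gains by switching there.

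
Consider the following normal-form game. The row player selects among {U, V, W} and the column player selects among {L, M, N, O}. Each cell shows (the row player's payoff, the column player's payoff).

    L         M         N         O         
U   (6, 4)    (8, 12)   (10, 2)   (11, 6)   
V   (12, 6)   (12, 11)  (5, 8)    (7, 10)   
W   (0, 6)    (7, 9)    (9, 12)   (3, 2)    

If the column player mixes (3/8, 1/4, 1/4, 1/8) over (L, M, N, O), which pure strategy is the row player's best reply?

V

The row player's best reply maximizes expected payoff against the mix.
U: (3/8)·6 + (1/4)·8 + (1/4)·10 + (1/8)·11 = 65/8
V: (3/8)·12 + (1/4)·12 + (1/4)·5 + (1/8)·7 = 77/8
W: (3/8)·0 + (1/4)·7 + (1/4)·9 + (1/8)·3 = 35/8
Highest expected payoff is 77/8, from V.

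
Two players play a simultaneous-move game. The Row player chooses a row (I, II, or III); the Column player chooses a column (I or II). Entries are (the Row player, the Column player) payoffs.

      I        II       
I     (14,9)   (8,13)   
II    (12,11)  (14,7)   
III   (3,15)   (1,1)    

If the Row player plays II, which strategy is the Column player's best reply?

I

With the Row player fixed at II, the Column player's payoffs are: I → 11, II → 7.
The maximum is 11, achieved by I.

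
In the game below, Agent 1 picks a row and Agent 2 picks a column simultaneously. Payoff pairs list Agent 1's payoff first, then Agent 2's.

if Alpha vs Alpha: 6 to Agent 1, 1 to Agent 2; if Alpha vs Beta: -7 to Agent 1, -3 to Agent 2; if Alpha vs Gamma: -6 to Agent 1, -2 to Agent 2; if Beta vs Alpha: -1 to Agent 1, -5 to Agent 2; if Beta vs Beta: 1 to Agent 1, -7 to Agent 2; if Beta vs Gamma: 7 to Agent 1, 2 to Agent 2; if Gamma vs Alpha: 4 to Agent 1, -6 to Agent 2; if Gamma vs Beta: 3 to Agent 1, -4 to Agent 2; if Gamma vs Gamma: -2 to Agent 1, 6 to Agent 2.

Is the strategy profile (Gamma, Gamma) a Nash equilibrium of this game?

Holding Agent 2 at Gamma: Agent 1 gets -2 from Gamma but could get 7 by switching to Beta. Agent 1 has a profitable deviation.

No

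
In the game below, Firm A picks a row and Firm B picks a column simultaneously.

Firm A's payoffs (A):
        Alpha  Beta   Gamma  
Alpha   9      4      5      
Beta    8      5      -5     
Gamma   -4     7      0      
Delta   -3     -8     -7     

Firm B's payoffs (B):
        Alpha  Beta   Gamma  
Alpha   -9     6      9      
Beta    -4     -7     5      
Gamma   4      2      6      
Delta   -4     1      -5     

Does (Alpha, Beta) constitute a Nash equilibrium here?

Holding Firm B at Beta: Firm A gets 4 from Alpha but could get 7 by switching to Gamma. Firm A has a profitable deviation.

No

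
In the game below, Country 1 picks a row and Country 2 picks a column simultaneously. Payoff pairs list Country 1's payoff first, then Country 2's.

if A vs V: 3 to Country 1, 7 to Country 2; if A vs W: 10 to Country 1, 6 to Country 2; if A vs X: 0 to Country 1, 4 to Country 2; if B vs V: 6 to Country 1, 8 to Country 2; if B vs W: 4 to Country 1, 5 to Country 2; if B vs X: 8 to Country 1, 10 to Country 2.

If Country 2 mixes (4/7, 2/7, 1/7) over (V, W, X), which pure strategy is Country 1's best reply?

B

Country 1's best reply maximizes expected payoff against the mix.
A: (4/7)·3 + (2/7)·10 + (1/7)·0 = 32/7
B: (4/7)·6 + (2/7)·4 + (1/7)·8 = 40/7
Highest expected payoff is 40/7, from B.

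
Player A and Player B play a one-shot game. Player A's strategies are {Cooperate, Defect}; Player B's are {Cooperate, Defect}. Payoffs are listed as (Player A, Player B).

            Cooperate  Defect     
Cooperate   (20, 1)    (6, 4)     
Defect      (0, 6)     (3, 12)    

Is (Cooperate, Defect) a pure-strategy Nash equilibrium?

Holding Player B at Defect: Player A gets 6 from Cooperate, versus 3 from Defect. No profitable deviation for Player A.
Holding Player A at Cooperate: Player B gets 4 from Defect, versus 1 from Cooperate. No profitable deviation for Player B either.

Yes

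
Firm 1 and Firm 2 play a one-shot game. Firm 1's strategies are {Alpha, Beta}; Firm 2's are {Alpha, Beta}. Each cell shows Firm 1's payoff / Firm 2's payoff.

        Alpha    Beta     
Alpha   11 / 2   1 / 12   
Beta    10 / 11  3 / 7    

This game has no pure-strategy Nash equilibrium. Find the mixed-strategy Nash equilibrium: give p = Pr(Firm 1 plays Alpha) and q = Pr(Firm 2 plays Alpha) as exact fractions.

Each player's mixing probability is pinned down by making the *other* player indifferent.
Firm 2 indifferent between Alpha and Beta: p·2 + (1−p)·11 = p·12 + (1−p)·7 ⟹ 11 + (-9)p = 7 + 5p ⟹ p = 2/7.
Firm 1 indifferent between Alpha and Beta: q·11 + (1−q)·1 = q·10 + (1−q)·3 ⟹ 1 + 10q = 3 + 7q ⟹ q = 2/3.

p = 2/7, q = 2/3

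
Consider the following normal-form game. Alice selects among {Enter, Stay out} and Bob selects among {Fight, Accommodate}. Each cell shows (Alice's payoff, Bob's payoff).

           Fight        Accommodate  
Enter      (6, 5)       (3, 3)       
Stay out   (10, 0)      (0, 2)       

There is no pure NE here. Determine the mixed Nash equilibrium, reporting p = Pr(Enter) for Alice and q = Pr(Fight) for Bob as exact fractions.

p = 1/2, q = 3/7

Each player's mixing probability is pinned down by making the *other* player indifferent.
Bob indifferent between Fight and Accommodate: p·5 + (1−p)·0 = p·3 + (1−p)·2 ⟹ 0 + 5p = 2 + 1p ⟹ p = 1/2.
Alice indifferent between Enter and Stay out: q·6 + (1−q)·3 = q·10 + (1−q)·0 ⟹ 3 + 3q = 0 + 10q ⟹ q = 3/7.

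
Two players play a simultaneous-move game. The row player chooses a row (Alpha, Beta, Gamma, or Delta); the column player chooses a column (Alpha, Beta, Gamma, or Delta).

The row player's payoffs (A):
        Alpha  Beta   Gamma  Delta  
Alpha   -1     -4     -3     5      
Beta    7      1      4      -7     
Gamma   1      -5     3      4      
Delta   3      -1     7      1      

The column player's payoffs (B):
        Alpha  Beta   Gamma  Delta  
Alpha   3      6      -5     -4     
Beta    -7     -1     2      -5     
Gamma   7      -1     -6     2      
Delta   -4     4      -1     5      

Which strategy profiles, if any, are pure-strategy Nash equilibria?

A profile is a Nash equilibrium when each player is best-responding to the other.
The row player's best responses — vs Alpha: Beta (payoff 7); vs Beta: Beta (payoff 1); vs Gamma: Delta (payoff 7); vs Delta: Alpha (payoff 5).
The column player's best responses — vs Alpha: Beta (payoff 6); vs Beta: Gamma (payoff 2); vs Gamma: Alpha (payoff 7); vs Delta: Delta (payoff 5).
No cell has both players best-responding. For instance, the row player's best reply to Gamma is Delta, but against Delta the column player prefers Delta over Gamma.

There is no pure-strategy Nash equilibrium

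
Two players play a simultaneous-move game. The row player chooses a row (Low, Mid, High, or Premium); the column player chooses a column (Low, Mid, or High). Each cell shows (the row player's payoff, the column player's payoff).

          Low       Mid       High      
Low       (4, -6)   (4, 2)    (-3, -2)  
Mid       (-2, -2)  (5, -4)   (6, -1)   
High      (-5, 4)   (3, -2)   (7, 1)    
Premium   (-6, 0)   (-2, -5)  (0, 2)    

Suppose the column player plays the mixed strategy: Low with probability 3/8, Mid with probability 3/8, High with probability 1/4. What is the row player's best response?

Mid

The row player's best reply maximizes expected payoff against the mix.
Low: (3/8)·4 + (3/8)·4 + (1/4)·(-3) = 9/4
Mid: (3/8)·(-2) + (3/8)·5 + (1/4)·6 = 21/8
High: (3/8)·(-5) + (3/8)·3 + (1/4)·7 = 1
Premium: (3/8)·(-6) + (3/8)·(-2) + (1/4)·0 = -3
Highest expected payoff is 21/8, from Mid.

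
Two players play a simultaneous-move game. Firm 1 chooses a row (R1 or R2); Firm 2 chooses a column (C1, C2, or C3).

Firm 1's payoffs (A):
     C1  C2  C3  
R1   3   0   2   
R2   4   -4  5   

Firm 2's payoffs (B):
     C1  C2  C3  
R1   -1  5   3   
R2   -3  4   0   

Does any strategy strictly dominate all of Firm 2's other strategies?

Check whether one of Firm 2's strategies beats all alternatives regardless of what the opponent does.
C2 strictly dominates: vs R1: 5 > each of {-1, 3}; vs R2: 4 > each of {-3, 0}.

C2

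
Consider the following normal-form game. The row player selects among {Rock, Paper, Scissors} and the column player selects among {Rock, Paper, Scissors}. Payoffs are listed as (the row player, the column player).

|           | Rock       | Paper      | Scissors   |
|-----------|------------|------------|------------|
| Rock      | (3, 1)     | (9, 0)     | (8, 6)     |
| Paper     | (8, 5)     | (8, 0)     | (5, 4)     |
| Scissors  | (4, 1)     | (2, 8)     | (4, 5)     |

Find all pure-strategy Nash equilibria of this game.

Find each player's best response to every opponent strategy; NE are the intersections.
The row player's best responses — vs Rock: Paper (payoff 8); vs Paper: Rock (payoff 9); vs Scissors: Rock (payoff 8).
The column player's best responses — vs Rock: Scissors (payoff 6); vs Paper: Rock (payoff 5); vs Scissors: Paper (payoff 8).
Mutual best responses occur at (Rock, Scissors) and (Paper, Rock); at each, neither player gains by switching.

(Rock, Scissors) and (Paper, Rock)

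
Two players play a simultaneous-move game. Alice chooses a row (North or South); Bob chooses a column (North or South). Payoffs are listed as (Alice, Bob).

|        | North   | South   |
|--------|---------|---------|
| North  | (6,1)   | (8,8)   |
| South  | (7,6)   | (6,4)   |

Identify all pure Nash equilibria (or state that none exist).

(North, South) and (South, North)

Check mutual best responses: a cell is a NE iff neither player can gain by unilaterally deviating.
Alice's best responses — vs North: South (payoff 7); vs South: North (payoff 8).
Bob's best responses — vs North: South (payoff 8); vs South: North (payoff 6).
Mutual best responses occur at (North, South) and (South, North); at each, neither player gains by switching.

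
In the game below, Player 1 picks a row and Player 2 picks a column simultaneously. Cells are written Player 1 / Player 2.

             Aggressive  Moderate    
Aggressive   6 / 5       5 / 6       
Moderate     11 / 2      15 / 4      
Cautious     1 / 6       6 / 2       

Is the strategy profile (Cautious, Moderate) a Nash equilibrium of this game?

No

Holding Player 2 at Moderate: Player 1 gets 6 from Cautious but could get 15 by switching to Moderate. Player 1 has a profitable deviation.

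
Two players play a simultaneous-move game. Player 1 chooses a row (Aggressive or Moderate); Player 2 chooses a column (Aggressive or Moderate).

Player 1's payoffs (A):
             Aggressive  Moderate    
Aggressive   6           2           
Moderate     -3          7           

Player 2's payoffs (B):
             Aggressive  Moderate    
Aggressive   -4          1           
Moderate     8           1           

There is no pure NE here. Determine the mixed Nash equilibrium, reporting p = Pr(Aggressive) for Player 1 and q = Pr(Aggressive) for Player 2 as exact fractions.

p = 7/12, q = 5/14

In a mixed NE each player is indifferent between their pure strategies, so the opponent's mix sets the indifference.
Player 2 indifferent between Aggressive and Moderate: p·(-4) + (1−p)·8 = p·1 + (1−p)·1 ⟹ 8 + (-12)p = 1 + 0p ⟹ p = 7/12.
Player 1 indifferent between Aggressive and Moderate: q·6 + (1−q)·2 = q·(-3) + (1−q)·7 ⟹ 2 + 4q = 7 + (-10)q ⟹ q = 5/14.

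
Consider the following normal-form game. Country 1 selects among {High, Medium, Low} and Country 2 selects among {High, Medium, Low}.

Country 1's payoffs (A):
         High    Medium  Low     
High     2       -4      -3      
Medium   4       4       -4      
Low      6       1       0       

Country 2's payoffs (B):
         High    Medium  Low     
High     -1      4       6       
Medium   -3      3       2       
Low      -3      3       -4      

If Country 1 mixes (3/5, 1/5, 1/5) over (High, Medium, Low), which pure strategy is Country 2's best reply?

Compute Country 2's expected payoff from each pure strategy against the given mix.
High: (3/5)·(-1) + (1/5)·(-3) + (1/5)·(-3) = -9/5
Medium: (3/5)·4 + (1/5)·3 + (1/5)·3 = 18/5
Low: (3/5)·6 + (1/5)·2 + (1/5)·(-4) = 16/5
Highest expected payoff is 18/5, from Medium.

Medium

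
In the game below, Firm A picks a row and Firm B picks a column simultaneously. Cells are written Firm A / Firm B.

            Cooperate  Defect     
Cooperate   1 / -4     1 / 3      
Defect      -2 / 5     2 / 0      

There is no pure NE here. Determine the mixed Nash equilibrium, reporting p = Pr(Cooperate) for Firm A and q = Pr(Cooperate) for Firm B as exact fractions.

p = 5/12, q = 1/4

In a mixed NE each player is indifferent between their pure strategies, so the opponent's mix sets the indifference.
Firm B indifferent between Cooperate and Defect: p·(-4) + (1−p)·5 = p·3 + (1−p)·0 ⟹ 5 + (-9)p = 0 + 3p ⟹ p = 5/12.
Firm A indifferent between Cooperate and Defect: q·1 + (1−q)·1 = q·(-2) + (1−q)·2 ⟹ 1 + 0q = 2 + (-4)q ⟹ q = 1/4.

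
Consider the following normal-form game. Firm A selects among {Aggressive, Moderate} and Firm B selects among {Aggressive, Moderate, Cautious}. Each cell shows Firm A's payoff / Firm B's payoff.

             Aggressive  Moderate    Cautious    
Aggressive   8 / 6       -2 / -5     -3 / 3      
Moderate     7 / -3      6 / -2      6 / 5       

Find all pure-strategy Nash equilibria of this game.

(Aggressive, Aggressive) and (Moderate, Cautious)

Find each player's best response to every opponent strategy; NE are the intersections.
Firm A's best responses — vs Aggressive: Aggressive (payoff 8); vs Moderate: Moderate (payoff 6); vs Cautious: Moderate (payoff 6).
Firm B's best responses — vs Aggressive: Aggressive (payoff 6); vs Moderate: Cautious (payoff 5).
Mutual best responses occur at (Aggressive, Aggressive) and (Moderate, Cautious); at each, neither player gains by switching.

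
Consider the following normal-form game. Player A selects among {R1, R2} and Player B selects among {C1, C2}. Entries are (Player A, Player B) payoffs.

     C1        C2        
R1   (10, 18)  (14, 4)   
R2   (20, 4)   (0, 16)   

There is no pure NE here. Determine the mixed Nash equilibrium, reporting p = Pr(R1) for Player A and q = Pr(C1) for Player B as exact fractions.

p = 6/13, q = 7/12

Each player's mixing probability is pinned down by making the *other* player indifferent.
Player B indifferent between C1 and C2: p·18 + (1−p)·4 = p·4 + (1−p)·16 ⟹ 4 + 14p = 16 + (-12)p ⟹ p = 6/13.
Player A indifferent between R1 and R2: q·10 + (1−q)·14 = q·20 + (1−q)·0 ⟹ 14 + (-4)q = 0 + 20q ⟹ q = 7/12.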